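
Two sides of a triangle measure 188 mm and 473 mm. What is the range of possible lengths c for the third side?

285 < c < 661 (mm)

By the triangle inequality, c must be less than 188 + 473 = 661 and greater than |188 − 473| = 285.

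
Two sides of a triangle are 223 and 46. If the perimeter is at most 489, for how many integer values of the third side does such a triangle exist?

Triangle inequality: 177 < x < 269. Perimeter ≤ 489 gives x ≤ 489 − 223 − 46 = 220.
So 177 < x ≤ 220; integers 178 through 220: 43 values.

43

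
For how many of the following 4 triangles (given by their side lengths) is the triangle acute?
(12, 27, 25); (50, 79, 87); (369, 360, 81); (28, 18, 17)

2

(12,27,25): 12²+25² = 769 > 729 = 27² → acute
(50,79,87): 50²+79² = 8741 > 7569 = 87² → acute
(369,360,81): 81²+360² = 136161 = 369² → right
(28,18,17): 17²+18² = 613 < 784 = 28² → obtuse
2 of the 4 are acute.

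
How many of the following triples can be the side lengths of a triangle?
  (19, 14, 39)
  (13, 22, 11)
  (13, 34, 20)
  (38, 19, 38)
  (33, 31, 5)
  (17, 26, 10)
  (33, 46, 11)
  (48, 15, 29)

4

(14,19,39): 14+19 ≤ 39 → not valid
(11,13,22): 11+13 > 22 → valid
(13,20,34): 13+20 ≤ 34 → not valid
(19,38,38): 19+38 > 38 → valid
(5,31,33): 5+31 > 33 → valid
(10,17,26): 10+17 > 26 → valid
(11,33,46): 11+33 ≤ 46 → not valid
(15,29,48): 15+29 ≤ 48 → not valid
4 of the 8 triples form a triangle.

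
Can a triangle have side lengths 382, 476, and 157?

Yes

The longest side is 476, and the other two sum to 539.
Since 539 > 476, the triangle inequality holds.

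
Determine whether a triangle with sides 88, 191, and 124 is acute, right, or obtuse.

obtuse

Compare the square of the longest side to the sum of squares of the other two: 88² + 124² = 23120 < 36481 = 191².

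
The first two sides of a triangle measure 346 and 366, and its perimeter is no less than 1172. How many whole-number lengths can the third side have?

252

Triangle inequality: 20 < x < 712. Perimeter ≥ 1172 gives x ≥ 1172 − 346 − 366 = 460.
So 460 ≤ x < 712; integers 460 through 711: 252 values.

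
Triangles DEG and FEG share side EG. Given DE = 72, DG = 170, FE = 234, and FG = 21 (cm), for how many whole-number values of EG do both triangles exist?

28

From triangle DEG: 98 < EG < 242.
From triangle FEG: 213 < EG < 255.
Intersection: 213 < EG < 242, so integers 214 through 241: 28 values.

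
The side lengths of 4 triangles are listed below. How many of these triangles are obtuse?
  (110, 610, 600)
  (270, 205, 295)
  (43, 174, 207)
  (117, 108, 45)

1

(110,610,600): 110²+600² = 372100 = 610² → right
(270,205,295): 205²+270² = 114925 > 87025 = 295² → acute
(43,174,207): 43²+174² = 32125 < 42849 = 207² → obtuse
(117,108,45): 45²+108² = 13689 = 117² → right
1 of the 4 is obtuse.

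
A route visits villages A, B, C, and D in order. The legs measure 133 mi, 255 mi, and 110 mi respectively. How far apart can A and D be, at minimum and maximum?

The maximum is all hops collinear in one direction: 133 + 255 + 110 = 498.
The longest hop is 255; the others sum to 243. Folding the others back against it leaves at least 255 − 243 = 12.

12 ≤ AD ≤ 498 mi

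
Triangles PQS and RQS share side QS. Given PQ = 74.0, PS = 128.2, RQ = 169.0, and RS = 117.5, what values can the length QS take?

54.2 < QS < 202.2

From triangle PQS: |74.0 − 128.2| < QS < 74.0 + 128.2, i.e. 54.2 < QS < 202.2.
From triangle RQS: 51.5 < QS < 286.5.
Both must hold, so QS lies in the intersection.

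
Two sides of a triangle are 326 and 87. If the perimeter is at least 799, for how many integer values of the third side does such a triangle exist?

Triangle inequality: 239 < x < 413. Perimeter ≥ 799 gives x ≥ 799 − 326 − 87 = 386.
So 386 ≤ x < 413; integers 386 through 412: 27 values.

27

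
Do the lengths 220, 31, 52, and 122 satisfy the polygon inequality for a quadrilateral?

For a quadrilateral, each side must be shorter than the sum of the others.
Here the longest side is 220, but the remaining 3 sides sum to only 205.

No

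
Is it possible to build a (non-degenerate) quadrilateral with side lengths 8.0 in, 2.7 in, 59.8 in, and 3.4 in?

No

For a quadrilateral, each side must be shorter than the sum of the others.
Here the longest side is 59.8, but the remaining 3 sides sum to only 14.1.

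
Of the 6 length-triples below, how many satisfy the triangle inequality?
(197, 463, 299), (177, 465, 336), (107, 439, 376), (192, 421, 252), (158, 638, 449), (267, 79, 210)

(197,299,463): 197+299 > 463 → valid
(177,336,465): 177+336 > 465 → valid
(107,376,439): 107+376 > 439 → valid
(192,252,421): 192+252 > 421 → valid
(158,449,638): 158+449 ≤ 638 → not valid
(79,210,267): 79+210 > 267 → valid
5 of the 6 triples form a triangle.

5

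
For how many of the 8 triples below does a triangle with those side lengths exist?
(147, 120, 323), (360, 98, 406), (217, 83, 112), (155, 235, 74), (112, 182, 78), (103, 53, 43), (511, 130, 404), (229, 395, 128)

(120,147,323): 120+147 ≤ 323 → not valid
(98,360,406): 98+360 > 406 → valid
(83,112,217): 83+112 ≤ 217 → not valid
(74,155,235): 74+155 ≤ 235 → not valid
(78,112,182): 78+112 > 182 → valid
(43,53,103): 43+53 ≤ 103 → not valid
(130,404,511): 130+404 > 511 → valid
(128,229,395): 128+229 ≤ 395 → not valid
3 of the 8 triples form a triangle.

3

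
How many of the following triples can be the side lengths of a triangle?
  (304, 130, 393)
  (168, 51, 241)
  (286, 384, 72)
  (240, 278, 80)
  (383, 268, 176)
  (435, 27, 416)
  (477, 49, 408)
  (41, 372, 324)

4

(130,304,393): 130+304 > 393 → valid
(51,168,241): 51+168 ≤ 241 → not valid
(72,286,384): 72+286 ≤ 384 → not valid
(80,240,278): 80+240 > 278 → valid
(176,268,383): 176+268 > 383 → valid
(27,416,435): 27+416 > 435 → valid
(49,408,477): 49+408 ≤ 477 → not valid
(41,324,372): 41+324 ≤ 372 → not valid
4 of the 8 triples form a triangle.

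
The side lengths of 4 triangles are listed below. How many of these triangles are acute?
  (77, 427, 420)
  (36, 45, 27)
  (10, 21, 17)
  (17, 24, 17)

(77,427,420): 77²+420² = 182329 = 427² → right
(36,45,27): 27²+36² = 2025 = 45² → right
(10,21,17): 10²+17² = 389 < 441 = 21² → obtuse
(17,24,17): 17²+17² = 578 > 576 = 24² → acute
1 of the 4 is acute.

1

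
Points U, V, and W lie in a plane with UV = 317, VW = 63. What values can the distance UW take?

By the triangle inequality, |317 − 63| ≤ UW ≤ 317 + 63.

254 ≤ UW ≤ 380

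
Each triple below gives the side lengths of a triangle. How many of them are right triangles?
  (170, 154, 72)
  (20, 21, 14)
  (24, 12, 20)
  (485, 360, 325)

2

(170,154,72): 72²+154² = 28900 = 170² → right
(20,21,14): 14²+20² = 596 > 441 = 21² → acute
(24,12,20): 12²+20² = 544 < 576 = 24² → obtuse
(485,360,325): 325²+360² = 235225 = 485² → right
2 of the 4 are right.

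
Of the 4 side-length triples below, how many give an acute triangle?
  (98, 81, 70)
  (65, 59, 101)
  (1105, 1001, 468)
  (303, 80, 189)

1

(98,81,70): 70²+81² = 11461 > 9604 = 98² → acute
(65,59,101): 59²+65² = 7706 < 10201 = 101² → obtuse
(1105,1001,468): 468²+1001² = 1221025 = 1105² → right
(303,80,189): 80+189 ≤ 303, not a triangle
1 of the 4 is acute.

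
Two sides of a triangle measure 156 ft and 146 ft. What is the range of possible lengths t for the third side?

10 < t < 302

By the triangle inequality, t must be less than 156 + 146 = 302 and greater than |156 − 146| = 10.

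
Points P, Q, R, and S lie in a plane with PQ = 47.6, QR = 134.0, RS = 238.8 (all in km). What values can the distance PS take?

57.2 ≤ PS ≤ 420.4 km

The maximum is all hops collinear in one direction: 47.6 + 134.0 + 238.8 = 420.4.
The longest hop is 238.8; the others sum to 181.6. Folding the others back against it leaves at least 238.8 − 181.6 = 57.2.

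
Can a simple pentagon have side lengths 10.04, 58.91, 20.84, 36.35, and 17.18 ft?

Yes

A pentagon exists iff every side is shorter than the sum of the others — equivalently, the longest side is less than the sum of the rest.
Longest side 58.91 < 84.41 (sum of the remaining 4), so yes.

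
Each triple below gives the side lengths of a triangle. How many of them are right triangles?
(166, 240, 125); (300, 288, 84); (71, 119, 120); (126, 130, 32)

2

(166,240,125): 125²+166² = 43181 < 57600 = 240² → obtuse
(300,288,84): 84²+288² = 90000 = 300² → right
(71,119,120): 71²+119² = 19202 > 14400 = 120² → acute
(126,130,32): 32²+126² = 16900 = 130² → right
2 of the 4 are right.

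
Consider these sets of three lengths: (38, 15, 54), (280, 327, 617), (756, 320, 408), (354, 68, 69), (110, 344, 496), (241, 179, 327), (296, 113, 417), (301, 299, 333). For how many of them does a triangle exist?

2

(15,38,54): 15+38 ≤ 54 → not valid
(280,327,617): 280+327 ≤ 617 → not valid
(320,408,756): 320+408 ≤ 756 → not valid
(68,69,354): 68+69 ≤ 354 → not valid
(110,344,496): 110+344 ≤ 496 → not valid
(179,241,327): 179+241 > 327 → valid
(113,296,417): 113+296 ≤ 417 → not valid
(299,301,333): 299+301 > 333 → valid
2 of the 8 triples form a triangle.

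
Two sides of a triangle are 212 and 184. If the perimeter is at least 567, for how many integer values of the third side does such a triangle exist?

225

Triangle inequality: 28 < x < 396. Perimeter ≥ 567 gives x ≥ 567 − 212 − 184 = 171.
So 171 ≤ x < 396; integers 171 through 395: 225 values.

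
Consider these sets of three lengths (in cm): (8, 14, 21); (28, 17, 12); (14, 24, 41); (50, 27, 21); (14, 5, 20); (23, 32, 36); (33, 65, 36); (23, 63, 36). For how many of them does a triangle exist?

(8,14,21): 8+14 > 21 → valid
(12,17,28): 12+17 > 28 → valid
(14,24,41): 14+24 ≤ 41 → not valid
(21,27,50): 21+27 ≤ 50 → not valid
(5,14,20): 5+14 ≤ 20 → not valid
(23,32,36): 23+32 > 36 → valid
(33,36,65): 33+36 > 65 → valid
(23,36,63): 23+36 ≤ 63 → not valid
4 of the 8 triples form a triangle.

4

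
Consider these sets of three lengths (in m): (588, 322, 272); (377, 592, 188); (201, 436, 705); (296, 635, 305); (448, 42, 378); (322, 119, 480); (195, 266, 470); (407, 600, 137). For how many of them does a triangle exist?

1

(272,322,588): 272+322 > 588 → valid
(188,377,592): 188+377 ≤ 592 → not valid
(201,436,705): 201+436 ≤ 705 → not valid
(296,305,635): 296+305 ≤ 635 → not valid
(42,378,448): 42+378 ≤ 448 → not valid
(119,322,480): 119+322 ≤ 480 → not valid
(195,266,470): 195+266 ≤ 470 → not valid
(137,407,600): 137+407 ≤ 600 → not valid
1 of the 8 triples forms a triangle.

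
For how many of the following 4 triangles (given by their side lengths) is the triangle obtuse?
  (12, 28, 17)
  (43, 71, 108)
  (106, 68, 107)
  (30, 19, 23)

(12,28,17): 12²+17² = 433 < 784 = 28² → obtuse
(43,71,108): 43²+71² = 6890 < 11664 = 108² → obtuse
(106,68,107): 68²+106² = 15860 > 11449 = 107² → acute
(30,19,23): 19²+23² = 890 < 900 = 30² → obtuse
3 of the 4 are obtuse.

3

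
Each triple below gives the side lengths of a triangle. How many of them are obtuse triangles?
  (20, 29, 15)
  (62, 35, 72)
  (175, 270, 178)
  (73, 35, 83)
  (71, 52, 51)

(20,29,15): 15²+20² = 625 < 841 = 29² → obtuse
(62,35,72): 35²+62² = 5069 < 5184 = 72² → obtuse
(175,270,178): 175²+178² = 62309 < 72900 = 270² → obtuse
(73,35,83): 35²+73² = 6554 < 6889 = 83² → obtuse
(71,52,51): 51²+52² = 5305 > 5041 = 71² → acute
4 of the 5 are obtuse.

4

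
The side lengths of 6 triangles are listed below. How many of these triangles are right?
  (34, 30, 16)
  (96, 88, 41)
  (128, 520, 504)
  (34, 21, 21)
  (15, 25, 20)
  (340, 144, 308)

(34,30,16): 16²+30² = 1156 = 34² → right
(96,88,41): 41²+88² = 9425 > 9216 = 96² → acute
(128,520,504): 128²+504² = 270400 = 520² → right
(34,21,21): 21²+21² = 882 < 1156 = 34² → obtuse
(15,25,20): 15²+20² = 625 = 25² → right
(340,144,308): 144²+308² = 115600 = 340² → right
4 of the 6 are right.

4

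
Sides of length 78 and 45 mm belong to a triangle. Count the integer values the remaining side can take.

89

The third side lies in the open interval (33, 123).
Integers from 34 to 122 inclusive: 122 − 34 + 1 = 89.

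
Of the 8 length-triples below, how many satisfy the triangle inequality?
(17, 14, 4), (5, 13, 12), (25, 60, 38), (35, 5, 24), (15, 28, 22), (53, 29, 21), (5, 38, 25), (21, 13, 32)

(4,14,17): 4+14 > 17 → valid
(5,12,13): 5+12 > 13 → valid
(25,38,60): 25+38 > 60 → valid
(5,24,35): 5+24 ≤ 35 → not valid
(15,22,28): 15+22 > 28 → valid
(21,29,53): 21+29 ≤ 53 → not valid
(5,25,38): 5+25 ≤ 38 → not valid
(13,21,32): 13+21 > 32 → valid
5 of the 8 triples form a triangle.

5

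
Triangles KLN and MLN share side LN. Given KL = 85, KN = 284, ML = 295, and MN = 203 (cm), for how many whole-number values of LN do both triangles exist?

169

From triangle KLN: 199 < LN < 369.
From triangle MLN: 92 < LN < 498.
Intersection: 199 < LN < 369, so integers 200 through 368: 169 values.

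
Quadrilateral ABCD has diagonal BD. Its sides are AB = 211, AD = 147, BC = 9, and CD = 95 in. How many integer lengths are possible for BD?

17

From triangle ABD: 64 < BD < 358.
From triangle CBD: 86 < BD < 104.
Intersection: 86 < BD < 104, so integers 87 through 103: 17 values.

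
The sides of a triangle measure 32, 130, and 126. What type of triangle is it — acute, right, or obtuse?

Compare the square of the longest side to the sum of squares of the other two: 32² + 126² = 16900 = 130².

right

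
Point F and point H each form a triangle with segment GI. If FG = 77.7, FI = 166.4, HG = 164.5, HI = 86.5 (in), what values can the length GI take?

88.7 < GI < 244.1

From triangle FGI: |77.7 − 166.4| < GI < 77.7 + 166.4, i.e. 88.7 < GI < 244.1.
From triangle HGI: 78.0 < GI < 251.0.
Both must hold, so GI lies in the intersection.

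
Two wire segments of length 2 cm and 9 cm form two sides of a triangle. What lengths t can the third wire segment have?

7 < t < 11

By the triangle inequality, t must be less than 2 + 9 = 11 and greater than |2 − 9| = 7.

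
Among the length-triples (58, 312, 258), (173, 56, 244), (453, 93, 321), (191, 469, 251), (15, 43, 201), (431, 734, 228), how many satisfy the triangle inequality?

1

(58,258,312): 58+258 > 312 → valid
(56,173,244): 56+173 ≤ 244 → not valid
(93,321,453): 93+321 ≤ 453 → not valid
(191,251,469): 191+251 ≤ 469 → not valid
(15,43,201): 15+43 ≤ 201 → not valid
(228,431,734): 228+431 ≤ 734 → not valid
1 of the 6 triples forms a triangle.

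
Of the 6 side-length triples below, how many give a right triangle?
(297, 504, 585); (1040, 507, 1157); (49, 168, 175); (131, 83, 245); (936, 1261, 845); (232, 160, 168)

5

(297,504,585): 297²+504² = 342225 = 585² → right
(1040,507,1157): 507²+1040² = 1338649 = 1157² → right
(49,168,175): 49²+168² = 30625 = 175² → right
(131,83,245): 83+131 ≤ 245, not a triangle
(936,1261,845): 845²+936² = 1590121 = 1261² → right
(232,160,168): 160²+168² = 53824 = 232² → right
5 of the 6 are right.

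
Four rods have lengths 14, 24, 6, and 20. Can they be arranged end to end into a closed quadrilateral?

Yes

A quadrilateral exists iff every side is shorter than the sum of the others — equivalently, the longest side is less than the sum of the rest.
Longest side 24 < 40 (sum of the remaining 3), so yes.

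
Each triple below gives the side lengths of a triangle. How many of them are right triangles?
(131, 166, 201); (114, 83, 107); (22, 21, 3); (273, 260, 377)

(131,166,201): 131²+166² = 44717 > 40401 = 201² → acute
(114,83,107): 83²+107² = 18338 > 12996 = 114² → acute
(22,21,3): 3²+21² = 450 < 484 = 22² → obtuse
(273,260,377): 260²+273² = 142129 = 377² → right
1 of the 4 is right.

1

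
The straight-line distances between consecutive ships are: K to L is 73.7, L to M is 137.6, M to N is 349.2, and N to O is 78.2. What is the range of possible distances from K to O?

The maximum is all hops collinear in one direction: 73.7 + 137.6 + 349.2 + 78.2 = 638.7.
The longest hop is 349.2; the others sum to 289.5. Folding the others back against it leaves at least 349.2 − 289.5 = 59.7.

59.7 ≤ KO ≤ 638.7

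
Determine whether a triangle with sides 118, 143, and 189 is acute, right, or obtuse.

Compare the square of the longest side to the sum of squares of the other two: 118² + 143² = 34373 < 35721 = 189².

obtuse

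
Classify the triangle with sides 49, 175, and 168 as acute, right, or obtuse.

Compare the square of the longest side to the sum of squares of the other two: 49² + 168² = 30625 = 175².

right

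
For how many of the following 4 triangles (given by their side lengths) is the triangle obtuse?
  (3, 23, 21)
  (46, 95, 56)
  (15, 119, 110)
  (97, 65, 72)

3

(3,23,21): 3²+21² = 450 < 529 = 23² → obtuse
(46,95,56): 46²+56² = 5252 < 9025 = 95² → obtuse
(15,119,110): 15²+110² = 12325 < 14161 = 119² → obtuse
(97,65,72): 65²+72² = 9409 = 97² → right
3 of the 4 are obtuse.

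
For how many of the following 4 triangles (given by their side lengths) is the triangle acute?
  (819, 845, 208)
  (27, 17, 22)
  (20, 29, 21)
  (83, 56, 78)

2

(819,845,208): 208²+819² = 714025 = 845² → right
(27,17,22): 17²+22² = 773 > 729 = 27² → acute
(20,29,21): 20²+21² = 841 = 29² → right
(83,56,78): 56²+78² = 9220 > 6889 = 83² → acute
2 of the 4 are acute.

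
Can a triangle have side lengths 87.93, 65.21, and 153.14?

No

The two shorter sides sum to 153.14, exactly equal to the longest side 153.14.
That gives only a degenerate (flat) triangle — the inequality must be strict.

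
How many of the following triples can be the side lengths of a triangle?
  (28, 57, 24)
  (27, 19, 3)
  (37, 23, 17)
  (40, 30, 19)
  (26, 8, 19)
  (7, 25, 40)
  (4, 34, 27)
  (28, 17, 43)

4

(24,28,57): 24+28 ≤ 57 → not valid
(3,19,27): 3+19 ≤ 27 → not valid
(17,23,37): 17+23 > 37 → valid
(19,30,40): 19+30 > 40 → valid
(8,19,26): 8+19 > 26 → valid
(7,25,40): 7+25 ≤ 40 → not valid
(4,27,34): 4+27 ≤ 34 → not valid
(17,28,43): 17+28 > 43 → valid
4 of the 8 triples form a triangle.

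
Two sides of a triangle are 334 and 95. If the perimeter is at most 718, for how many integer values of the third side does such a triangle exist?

Triangle inequality: 239 < x < 429. Perimeter ≤ 718 gives x ≤ 718 − 334 − 95 = 289.
So 239 < x ≤ 289; integers 240 through 289: 50 values.

50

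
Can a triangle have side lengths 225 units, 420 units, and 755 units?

The longest side is 755, but the other two sum to only 645.
645 < 755, so the triangle inequality fails.

No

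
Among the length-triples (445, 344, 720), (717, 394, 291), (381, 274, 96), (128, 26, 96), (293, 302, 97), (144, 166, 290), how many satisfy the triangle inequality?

(344,445,720): 344+445 > 720 → valid
(291,394,717): 291+394 ≤ 717 → not valid
(96,274,381): 96+274 ≤ 381 → not valid
(26,96,128): 26+96 ≤ 128 → not valid
(97,293,302): 97+293 > 302 → valid
(144,166,290): 144+166 > 290 → valid
3 of the 6 triples form a triangle.

3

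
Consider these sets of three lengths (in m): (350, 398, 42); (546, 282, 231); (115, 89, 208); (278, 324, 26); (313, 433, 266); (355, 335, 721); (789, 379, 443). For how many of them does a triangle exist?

(42,350,398): 42+350 ≤ 398 → not valid
(231,282,546): 231+282 ≤ 546 → not valid
(89,115,208): 89+115 ≤ 208 → not valid
(26,278,324): 26+278 ≤ 324 → not valid
(266,313,433): 266+313 > 433 → valid
(335,355,721): 335+355 ≤ 721 → not valid
(379,443,789): 379+443 > 789 → valid
2 of the 7 triples form a triangle.

2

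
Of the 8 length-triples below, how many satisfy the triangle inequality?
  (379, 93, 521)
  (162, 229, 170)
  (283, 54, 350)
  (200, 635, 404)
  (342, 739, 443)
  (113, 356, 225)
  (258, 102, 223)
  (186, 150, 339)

3

(93,379,521): 93+379 ≤ 521 → not valid
(162,170,229): 162+170 > 229 → valid
(54,283,350): 54+283 ≤ 350 → not valid
(200,404,635): 200+404 ≤ 635 → not valid
(342,443,739): 342+443 > 739 → valid
(113,225,356): 113+225 ≤ 356 → not valid
(102,223,258): 102+223 > 258 → valid
(150,186,339): 150+186 ≤ 339 → not valid
3 of the 8 triples form a triangle.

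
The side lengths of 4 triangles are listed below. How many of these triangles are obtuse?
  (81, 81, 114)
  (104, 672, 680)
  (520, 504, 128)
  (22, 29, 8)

1

(81,81,114): 81²+81² = 13122 > 12996 = 114² → acute
(104,672,680): 104²+672² = 462400 = 680² → right
(520,504,128): 128²+504² = 270400 = 520² → right
(22,29,8): 8²+22² = 548 < 841 = 29² → obtuse
1 of the 4 is obtuse.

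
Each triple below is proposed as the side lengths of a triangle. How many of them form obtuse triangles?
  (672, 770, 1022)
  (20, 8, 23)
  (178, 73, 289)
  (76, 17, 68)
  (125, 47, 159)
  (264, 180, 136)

4

(672,770,1022): 672²+770² = 1044484 = 1022² → right
(20,8,23): 8²+20² = 464 < 529 = 23² → obtuse
(178,73,289): 73+178 ≤ 289, not a triangle
(76,17,68): 17²+68² = 4913 < 5776 = 76² → obtuse
(125,47,159): 47²+125² = 17834 < 25281 = 159² → obtuse
(264,180,136): 136²+180² = 50896 < 69696 = 264² → obtuse
4 of the 6 are obtuse.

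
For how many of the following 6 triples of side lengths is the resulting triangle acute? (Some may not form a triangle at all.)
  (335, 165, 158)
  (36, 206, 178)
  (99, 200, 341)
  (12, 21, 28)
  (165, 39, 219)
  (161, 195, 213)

(335,165,158): 158+165 ≤ 335, not a triangle
(36,206,178): 36²+178² = 32980 < 42436 = 206² → obtuse
(99,200,341): 99+200 ≤ 341, not a triangle
(12,21,28): 12²+21² = 585 < 784 = 28² → obtuse
(165,39,219): 39+165 ≤ 219, not a triangle
(161,195,213): 161²+195² = 63946 > 45369 = 213² → acute
1 of the 6 is acute.

1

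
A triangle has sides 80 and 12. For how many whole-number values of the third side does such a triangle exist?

The third side lies in the open interval (68, 92).
Integers from 69 to 91 inclusive: 91 − 69 + 1 = 23.

23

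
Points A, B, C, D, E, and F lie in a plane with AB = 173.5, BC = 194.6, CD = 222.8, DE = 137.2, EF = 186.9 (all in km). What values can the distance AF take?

The maximum is all hops collinear in one direction: 173.5 + 194.6 + 222.8 + 137.2 + 186.9 = 915.0.
The longest hop is 222.8; the others sum to 692.2. Since 222.8 ≤ 692.2, the path can fold back on itself completely, so the minimum distance is 0.

0 ≤ AF ≤ 915.0 km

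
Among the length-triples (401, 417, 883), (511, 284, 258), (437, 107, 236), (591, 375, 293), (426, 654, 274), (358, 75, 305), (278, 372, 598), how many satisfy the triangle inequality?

(401,417,883): 401+417 ≤ 883 → not valid
(258,284,511): 258+284 > 511 → valid
(107,236,437): 107+236 ≤ 437 → not valid
(293,375,591): 293+375 > 591 → valid
(274,426,654): 274+426 > 654 → valid
(75,305,358): 75+305 > 358 → valid
(278,372,598): 278+372 > 598 → valid
5 of the 7 triples form a triangle.

5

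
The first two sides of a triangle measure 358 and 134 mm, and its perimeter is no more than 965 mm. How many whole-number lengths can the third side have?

249

Triangle inequality: 224 < x < 492. Perimeter ≤ 965 gives x ≤ 965 − 358 − 134 = 473.
So 224 < x ≤ 473; integers 225 through 473: 249 values.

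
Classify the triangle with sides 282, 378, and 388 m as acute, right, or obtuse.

Compare the square of the longest side to the sum of squares of the other two: 282² + 378² = 222408 > 150544 = 388².

acute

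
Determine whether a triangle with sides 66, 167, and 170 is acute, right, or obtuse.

acute

Compare the square of the longest side to the sum of squares of the other two: 66² + 167² = 32245 > 28900 = 170².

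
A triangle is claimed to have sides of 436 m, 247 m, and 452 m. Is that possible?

The longest side is 452, and the other two sum to 683.
Since 683 > 452, the triangle inequality holds.

Yes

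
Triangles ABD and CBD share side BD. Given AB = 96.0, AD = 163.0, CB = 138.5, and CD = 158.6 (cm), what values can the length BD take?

67.0 < BD < 259.0

From triangle ABD: |96.0 − 163.0| < BD < 96.0 + 163.0, i.e. 67.0 < BD < 259.0.
From triangle CBD: 20.1 < BD < 297.1.
Both must hold, so BD lies in the intersection.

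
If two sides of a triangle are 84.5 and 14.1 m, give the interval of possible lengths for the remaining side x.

70.4 < x < 98.6 (m)

By the triangle inequality, x must be less than 84.5 + 14.1 = 98.6 and greater than |84.5 − 14.1| = 70.4.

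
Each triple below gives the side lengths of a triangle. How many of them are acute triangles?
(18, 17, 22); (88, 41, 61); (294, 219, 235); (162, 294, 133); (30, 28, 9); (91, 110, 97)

(18,17,22): 17²+18² = 613 > 484 = 22² → acute
(88,41,61): 41²+61² = 5402 < 7744 = 88² → obtuse
(294,219,235): 219²+235² = 103186 > 86436 = 294² → acute
(162,294,133): 133²+162² = 43933 < 86436 = 294² → obtuse
(30,28,9): 9²+28² = 865 < 900 = 30² → obtuse
(91,110,97): 91²+97² = 17690 > 12100 = 110² → acute
3 of the 6 are acute.

3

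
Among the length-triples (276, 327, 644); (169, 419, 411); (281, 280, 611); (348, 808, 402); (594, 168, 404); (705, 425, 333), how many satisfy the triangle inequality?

2

(276,327,644): 276+327 ≤ 644 → not valid
(169,411,419): 169+411 > 419 → valid
(280,281,611): 280+281 ≤ 611 → not valid
(348,402,808): 348+402 ≤ 808 → not valid
(168,404,594): 168+404 ≤ 594 → not valid
(333,425,705): 333+425 > 705 → valid
2 of the 6 triples form a triangle.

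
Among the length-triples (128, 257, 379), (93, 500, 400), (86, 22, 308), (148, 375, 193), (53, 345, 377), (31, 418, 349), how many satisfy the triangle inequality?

(128,257,379): 128+257 > 379 → valid
(93,400,500): 93+400 ≤ 500 → not valid
(22,86,308): 22+86 ≤ 308 → not valid
(148,193,375): 148+193 ≤ 375 → not valid
(53,345,377): 53+345 > 377 → valid
(31,349,418): 31+349 ≤ 418 → not valid
2 of the 6 triples form a triangle.

2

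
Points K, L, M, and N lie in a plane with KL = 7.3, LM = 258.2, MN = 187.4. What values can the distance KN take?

The maximum is all hops collinear in one direction: 7.3 + 258.2 + 187.4 = 452.9.
The longest hop is 258.2; the others sum to 194.7. Folding the others back against it leaves at least 258.2 − 194.7 = 63.5.

63.5 ≤ KN ≤ 452.9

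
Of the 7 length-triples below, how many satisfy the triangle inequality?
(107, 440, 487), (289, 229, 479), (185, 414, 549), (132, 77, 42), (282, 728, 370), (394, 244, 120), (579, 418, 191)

4

(107,440,487): 107+440 > 487 → valid
(229,289,479): 229+289 > 479 → valid
(185,414,549): 185+414 > 549 → valid
(42,77,132): 42+77 ≤ 132 → not valid
(282,370,728): 282+370 ≤ 728 → not valid
(120,244,394): 120+244 ≤ 394 → not valid
(191,418,579): 191+418 > 579 → valid
4 of the 7 triples form a triangle.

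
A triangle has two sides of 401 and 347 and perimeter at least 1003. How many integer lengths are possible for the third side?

493

Triangle inequality: 54 < x < 748. Perimeter ≥ 1003 gives x ≥ 1003 − 401 − 347 = 255.
So 255 ≤ x < 748; integers 255 through 747: 493 values.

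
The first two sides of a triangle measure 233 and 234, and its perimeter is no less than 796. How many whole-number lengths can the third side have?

Triangle inequality: 1 < x < 467. Perimeter ≥ 796 gives x ≥ 796 − 233 − 234 = 329.
So 329 ≤ x < 467; integers 329 through 466: 138 values.

138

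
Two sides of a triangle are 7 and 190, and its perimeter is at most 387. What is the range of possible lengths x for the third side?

Triangle inequality alone gives 183 < x < 197.
The perimeter condition gives x ≤ 387 − 7 − 190 = 190.
Intersecting the two: 183 < x ≤ 190.

183 < x ≤ 190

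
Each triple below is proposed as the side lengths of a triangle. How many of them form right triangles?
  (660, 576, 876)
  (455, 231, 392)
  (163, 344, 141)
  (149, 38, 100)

(660,576,876): 576²+660² = 767376 = 876² → right
(455,231,392): 231²+392² = 207025 = 455² → right
(163,344,141): 141+163 ≤ 344, not a triangle
(149,38,100): 38+100 ≤ 149, not a triangle
2 of the 4 are right.

2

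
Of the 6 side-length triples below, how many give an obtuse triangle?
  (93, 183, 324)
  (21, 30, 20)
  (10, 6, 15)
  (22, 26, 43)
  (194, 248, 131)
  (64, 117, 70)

5

(93,183,324): 93+183 ≤ 324, not a triangle
(21,30,20): 20²+21² = 841 < 900 = 30² → obtuse
(10,6,15): 6²+10² = 136 < 225 = 15² → obtuse
(22,26,43): 22²+26² = 1160 < 1849 = 43² → obtuse
(194,248,131): 131²+194² = 54797 < 61504 = 248² → obtuse
(64,117,70): 64²+70² = 8996 < 13689 = 117² → obtuse
5 of the 6 are obtuse.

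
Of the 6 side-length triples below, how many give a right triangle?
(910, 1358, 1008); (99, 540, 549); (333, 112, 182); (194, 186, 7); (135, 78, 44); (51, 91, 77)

(910,1358,1008): 910²+1008² = 1844164 = 1358² → right
(99,540,549): 99²+540² = 301401 = 549² → right
(333,112,182): 112+182 ≤ 333, not a triangle
(194,186,7): 7+186 ≤ 194, not a triangle
(135,78,44): 44+78 ≤ 135, not a triangle
(51,91,77): 51²+77² = 8530 > 8281 = 91² → acute
2 of the 6 are right.

2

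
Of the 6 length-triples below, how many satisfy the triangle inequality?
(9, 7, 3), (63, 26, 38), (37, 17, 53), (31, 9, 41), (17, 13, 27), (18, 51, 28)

(3,7,9): 3+7 > 9 → valid
(26,38,63): 26+38 > 63 → valid
(17,37,53): 17+37 > 53 → valid
(9,31,41): 9+31 ≤ 41 → not valid
(13,17,27): 13+17 > 27 → valid
(18,28,51): 18+28 ≤ 51 → not valid
4 of the 6 triples form a triangle.

4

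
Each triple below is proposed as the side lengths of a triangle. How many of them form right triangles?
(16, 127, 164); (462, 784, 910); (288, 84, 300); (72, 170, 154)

(16,127,164): 16+127 ≤ 164, not a triangle
(462,784,910): 462²+784² = 828100 = 910² → right
(288,84,300): 84²+288² = 90000 = 300² → right
(72,170,154): 72²+154² = 28900 = 170² → right
3 of the 4 are right.

3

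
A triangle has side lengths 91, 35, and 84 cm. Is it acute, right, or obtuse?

right

Compare the square of the longest side to the sum of squares of the other two: 35² + 84² = 8281 = 91².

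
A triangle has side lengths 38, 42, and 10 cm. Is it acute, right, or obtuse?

Compare the square of the longest side to the sum of squares of the other two: 10² + 38² = 1544 < 1764 = 42².

obtuse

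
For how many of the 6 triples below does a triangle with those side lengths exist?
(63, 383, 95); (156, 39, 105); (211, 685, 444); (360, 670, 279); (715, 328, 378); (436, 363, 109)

1

(63,95,383): 63+95 ≤ 383 → not valid
(39,105,156): 39+105 ≤ 156 → not valid
(211,444,685): 211+444 ≤ 685 → not valid
(279,360,670): 279+360 ≤ 670 → not valid
(328,378,715): 328+378 ≤ 715 → not valid
(109,363,436): 109+363 > 436 → valid
1 of the 6 triples forms a triangle.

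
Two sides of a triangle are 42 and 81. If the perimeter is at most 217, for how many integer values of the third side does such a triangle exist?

55

Triangle inequality: 39 < x < 123. Perimeter ≤ 217 gives x ≤ 217 − 42 − 81 = 94.
So 39 < x ≤ 94; integers 40 through 94: 55 values.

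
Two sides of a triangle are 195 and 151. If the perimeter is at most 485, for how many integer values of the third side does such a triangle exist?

Triangle inequality: 44 < x < 346. Perimeter ≤ 485 gives x ≤ 485 − 195 − 151 = 139.
So 44 < x ≤ 139; integers 45 through 139: 95 values.

95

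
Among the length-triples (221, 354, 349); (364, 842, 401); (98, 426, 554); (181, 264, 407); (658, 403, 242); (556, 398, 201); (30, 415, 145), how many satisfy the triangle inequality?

3

(221,349,354): 221+349 > 354 → valid
(364,401,842): 364+401 ≤ 842 → not valid
(98,426,554): 98+426 ≤ 554 → not valid
(181,264,407): 181+264 > 407 → valid
(242,403,658): 242+403 ≤ 658 → not valid
(201,398,556): 201+398 > 556 → valid
(30,145,415): 30+145 ≤ 415 → not valid
3 of the 7 triples form a triangle.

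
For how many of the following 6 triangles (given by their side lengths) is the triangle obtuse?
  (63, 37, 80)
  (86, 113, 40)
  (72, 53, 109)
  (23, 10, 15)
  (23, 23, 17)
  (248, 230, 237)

4

(63,37,80): 37²+63² = 5338 < 6400 = 80² → obtuse
(86,113,40): 40²+86² = 8996 < 12769 = 113² → obtuse
(72,53,109): 53²+72² = 7993 < 11881 = 109² → obtuse
(23,10,15): 10²+15² = 325 < 529 = 23² → obtuse
(23,23,17): 17²+23² = 818 > 529 = 23² → acute
(248,230,237): 230²+237² = 109069 > 61504 = 248² → acute
4 of the 6 are obtuse.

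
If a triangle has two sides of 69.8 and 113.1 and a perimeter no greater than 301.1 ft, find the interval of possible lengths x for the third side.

Triangle inequality alone gives 43.3 < x < 182.9.
The perimeter condition gives x ≤ 301.1 − 69.8 − 113.1 = 118.2.
Intersecting the two: 43.3 < x ≤ 118.2.

43.3 < x ≤ 118.2 ft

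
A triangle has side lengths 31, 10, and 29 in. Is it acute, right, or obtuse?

Compare the square of the longest side to the sum of squares of the other two: 10² + 29² = 941 < 961 = 31².

obtuse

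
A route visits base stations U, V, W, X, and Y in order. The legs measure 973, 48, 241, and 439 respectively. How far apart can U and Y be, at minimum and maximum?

The maximum is all hops collinear in one direction: 973 + 48 + 241 + 439 = 1701.
The longest hop is 973; the others sum to 728. Folding the others back against it leaves at least 973 − 728 = 245.

245 ≤ UY ≤ 1701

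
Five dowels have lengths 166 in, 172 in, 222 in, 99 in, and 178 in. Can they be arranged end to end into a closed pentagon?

Yes

A pentagon exists iff every side is shorter than the sum of the others — equivalently, the longest side is less than the sum of the rest.
Longest side 222 < 615 (sum of the remaining 4), so yes.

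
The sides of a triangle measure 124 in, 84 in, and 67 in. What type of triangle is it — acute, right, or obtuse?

obtuse

Compare the square of the longest side to the sum of squares of the other two: 67² + 84² = 11545 < 15376 = 124².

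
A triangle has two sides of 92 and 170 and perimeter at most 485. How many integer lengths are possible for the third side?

145

Triangle inequality: 78 < x < 262. Perimeter ≤ 485 gives x ≤ 485 − 92 − 170 = 223.
So 78 < x ≤ 223; integers 79 through 223: 145 values.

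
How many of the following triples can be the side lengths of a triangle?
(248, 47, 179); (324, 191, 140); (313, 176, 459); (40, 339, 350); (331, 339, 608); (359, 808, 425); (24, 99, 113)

5

(47,179,248): 47+179 ≤ 248 → not valid
(140,191,324): 140+191 > 324 → valid
(176,313,459): 176+313 > 459 → valid
(40,339,350): 40+339 > 350 → valid
(331,339,608): 331+339 > 608 → valid
(359,425,808): 359+425 ≤ 808 → not valid
(24,99,113): 24+99 > 113 → valid
5 of the 7 triples form a triangle.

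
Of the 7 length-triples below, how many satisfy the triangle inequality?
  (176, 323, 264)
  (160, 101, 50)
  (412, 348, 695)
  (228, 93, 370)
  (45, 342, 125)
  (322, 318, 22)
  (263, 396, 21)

(176,264,323): 176+264 > 323 → valid
(50,101,160): 50+101 ≤ 160 → not valid
(348,412,695): 348+412 > 695 → valid
(93,228,370): 93+228 ≤ 370 → not valid
(45,125,342): 45+125 ≤ 342 → not valid
(22,318,322): 22+318 > 322 → valid
(21,263,396): 21+263 ≤ 396 → not valid
3 of the 7 triples form a triangle.

3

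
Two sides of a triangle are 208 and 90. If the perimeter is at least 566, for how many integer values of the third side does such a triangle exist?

Triangle inequality: 118 < x < 298. Perimeter ≥ 566 gives x ≥ 566 − 208 − 90 = 268.
So 268 ≤ x < 298; integers 268 through 297: 30 values.

30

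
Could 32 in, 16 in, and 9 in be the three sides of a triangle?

No

The longest side is 32, but the other two sum to only 25.
25 < 32, so the triangle inequality fails.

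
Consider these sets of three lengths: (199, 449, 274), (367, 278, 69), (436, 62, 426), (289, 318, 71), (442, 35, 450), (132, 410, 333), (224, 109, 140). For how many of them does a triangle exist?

6

(199,274,449): 199+274 > 449 → valid
(69,278,367): 69+278 ≤ 367 → not valid
(62,426,436): 62+426 > 436 → valid
(71,289,318): 71+289 > 318 → valid
(35,442,450): 35+442 > 450 → valid
(132,333,410): 132+333 > 410 → valid
(109,140,224): 109+140 > 224 → valid
6 of the 7 triples form a triangle.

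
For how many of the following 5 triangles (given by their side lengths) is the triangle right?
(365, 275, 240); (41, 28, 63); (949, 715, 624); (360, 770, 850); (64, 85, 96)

3

(365,275,240): 240²+275² = 133225 = 365² → right
(41,28,63): 28²+41² = 2465 < 3969 = 63² → obtuse
(949,715,624): 624²+715² = 900601 = 949² → right
(360,770,850): 360²+770² = 722500 = 850² → right
(64,85,96): 64²+85² = 11321 > 9216 = 96² → acute
3 of the 5 are right.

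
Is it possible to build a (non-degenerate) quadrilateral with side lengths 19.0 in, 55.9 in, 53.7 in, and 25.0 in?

Yes

A quadrilateral exists iff every side is shorter than the sum of the others — equivalently, the longest side is less than the sum of the rest.
Longest side 55.9 < 97.7 (sum of the remaining 3), so yes.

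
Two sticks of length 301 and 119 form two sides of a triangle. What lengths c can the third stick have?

By the triangle inequality, c must be less than 301 + 119 = 420 and greater than |301 − 119| = 182.

182 < c < 420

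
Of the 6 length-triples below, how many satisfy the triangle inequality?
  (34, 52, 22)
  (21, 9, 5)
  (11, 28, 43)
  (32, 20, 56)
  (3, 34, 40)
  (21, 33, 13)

2

(22,34,52): 22+34 > 52 → valid
(5,9,21): 5+9 ≤ 21 → not valid
(11,28,43): 11+28 ≤ 43 → not valid
(20,32,56): 20+32 ≤ 56 → not valid
(3,34,40): 3+34 ≤ 40 → not valid
(13,21,33): 13+21 > 33 → valid
2 of the 6 triples form a triangle.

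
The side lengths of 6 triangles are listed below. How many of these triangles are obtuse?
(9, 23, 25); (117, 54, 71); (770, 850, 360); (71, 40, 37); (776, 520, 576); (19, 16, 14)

(9,23,25): 9²+23² = 610 < 625 = 25² → obtuse
(117,54,71): 54²+71² = 7957 < 13689 = 117² → obtuse
(770,850,360): 360²+770² = 722500 = 850² → right
(71,40,37): 37²+40² = 2969 < 5041 = 71² → obtuse
(776,520,576): 520²+576² = 602176 = 776² → right
(19,16,14): 14²+16² = 452 > 361 = 19² → acute
3 of the 6 are obtuse.

3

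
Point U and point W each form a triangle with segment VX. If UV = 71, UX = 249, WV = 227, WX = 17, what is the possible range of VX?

210 < VX < 244

From triangle UVX: |71 − 249| < VX < 71 + 249, i.e. 178 < VX < 320.
From triangle WVX: 210 < VX < 244.
Both must hold, so VX lies in the intersection.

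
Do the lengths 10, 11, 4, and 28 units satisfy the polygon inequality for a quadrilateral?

No

For a quadrilateral, each side must be shorter than the sum of the others.
Here the longest side is 28, but the remaining 3 sides sum to only 25.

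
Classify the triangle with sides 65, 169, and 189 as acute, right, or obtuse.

Compare the square of the longest side to the sum of squares of the other two: 65² + 169² = 32786 < 35721 = 189².

obtuse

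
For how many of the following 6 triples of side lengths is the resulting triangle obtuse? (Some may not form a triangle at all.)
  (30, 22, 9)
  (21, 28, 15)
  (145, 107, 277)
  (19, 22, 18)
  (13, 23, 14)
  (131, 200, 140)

(30,22,9): 9²+22² = 565 < 900 = 30² → obtuse
(21,28,15): 15²+21² = 666 < 784 = 28² → obtuse
(145,107,277): 107+145 ≤ 277, not a triangle
(19,22,18): 18²+19² = 685 > 484 = 22² → acute
(13,23,14): 13²+14² = 365 < 529 = 23² → obtuse
(131,200,140): 131²+140² = 36761 < 40000 = 200² → obtuse
4 of the 6 are obtuse.

4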